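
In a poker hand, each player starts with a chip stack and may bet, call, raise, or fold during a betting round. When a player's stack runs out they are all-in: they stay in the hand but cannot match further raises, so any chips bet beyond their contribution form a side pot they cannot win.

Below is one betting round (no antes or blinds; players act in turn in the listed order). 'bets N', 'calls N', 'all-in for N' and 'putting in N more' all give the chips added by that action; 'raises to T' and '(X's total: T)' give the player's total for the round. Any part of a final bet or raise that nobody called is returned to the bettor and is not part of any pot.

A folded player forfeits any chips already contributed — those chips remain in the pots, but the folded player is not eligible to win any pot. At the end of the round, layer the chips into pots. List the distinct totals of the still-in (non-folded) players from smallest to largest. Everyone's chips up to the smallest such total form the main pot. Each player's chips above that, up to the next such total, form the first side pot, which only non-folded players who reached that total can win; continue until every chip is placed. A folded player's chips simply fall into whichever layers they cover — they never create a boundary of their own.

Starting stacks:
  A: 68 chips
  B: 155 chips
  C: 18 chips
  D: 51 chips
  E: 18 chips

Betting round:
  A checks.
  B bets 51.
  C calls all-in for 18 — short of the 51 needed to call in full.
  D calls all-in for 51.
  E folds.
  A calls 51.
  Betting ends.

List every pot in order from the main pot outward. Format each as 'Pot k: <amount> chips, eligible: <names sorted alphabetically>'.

Pot 1: 72 chips, eligible: A, B, C, D
Pot 2: 99 chips, eligible: A, B, D

Derivation:
Contributions: A=51, B=51, C=18, D=51
Folded: E
Pot levels (distinct totals of non-folded players): 18, 51
Layer 1-18: 18 each from A, B, C, D = 18*4 = 72 chips; eligible A, B, C, D
Layer 19-51: 33 each from A, B, D = 33*3 = 99 chips; eligible A, B, D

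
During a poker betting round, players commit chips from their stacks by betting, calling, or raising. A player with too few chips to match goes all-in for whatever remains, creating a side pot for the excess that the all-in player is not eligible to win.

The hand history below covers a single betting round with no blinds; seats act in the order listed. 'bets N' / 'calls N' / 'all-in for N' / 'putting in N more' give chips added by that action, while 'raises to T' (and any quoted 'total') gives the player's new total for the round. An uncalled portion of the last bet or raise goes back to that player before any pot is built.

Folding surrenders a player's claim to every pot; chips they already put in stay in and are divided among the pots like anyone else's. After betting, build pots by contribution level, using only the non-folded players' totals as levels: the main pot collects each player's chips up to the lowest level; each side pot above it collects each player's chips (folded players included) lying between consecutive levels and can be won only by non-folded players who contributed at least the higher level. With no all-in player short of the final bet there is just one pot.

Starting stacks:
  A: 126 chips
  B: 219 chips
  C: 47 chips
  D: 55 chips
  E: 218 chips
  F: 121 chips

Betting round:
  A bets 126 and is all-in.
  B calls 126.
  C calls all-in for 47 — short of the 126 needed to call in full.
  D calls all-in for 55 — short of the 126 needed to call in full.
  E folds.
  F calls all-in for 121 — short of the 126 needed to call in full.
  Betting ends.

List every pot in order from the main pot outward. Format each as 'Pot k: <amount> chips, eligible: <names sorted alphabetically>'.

Pot 1: 235 chips, eligible: A, B, C, D, F
Pot 2: 32 chips, eligible: A, B, D, F
Pot 3: 198 chips, eligible: A, B, F
Pot 4: 10 chips, eligible: A, B

Derivation:
Contributions: A=126, B=126, C=47, D=55, F=121
Folded: E
Pot levels (distinct totals of non-folded players): 47, 55, 121, 126
Layer 1-47: 47 each from A, B, C, D, F = 47*5 = 235 chips; eligible A, B, C, D, F
Layer 48-55: 8 each from A, B, D, F = 8*4 = 32 chips; eligible A, B, D, F
Layer 56-121: 66 each from A, B, F = 66*3 = 198 chips; eligible A, B, F
Layer 122-126: 5 each from A, B = 5*2 = 10 chips; eligible A, B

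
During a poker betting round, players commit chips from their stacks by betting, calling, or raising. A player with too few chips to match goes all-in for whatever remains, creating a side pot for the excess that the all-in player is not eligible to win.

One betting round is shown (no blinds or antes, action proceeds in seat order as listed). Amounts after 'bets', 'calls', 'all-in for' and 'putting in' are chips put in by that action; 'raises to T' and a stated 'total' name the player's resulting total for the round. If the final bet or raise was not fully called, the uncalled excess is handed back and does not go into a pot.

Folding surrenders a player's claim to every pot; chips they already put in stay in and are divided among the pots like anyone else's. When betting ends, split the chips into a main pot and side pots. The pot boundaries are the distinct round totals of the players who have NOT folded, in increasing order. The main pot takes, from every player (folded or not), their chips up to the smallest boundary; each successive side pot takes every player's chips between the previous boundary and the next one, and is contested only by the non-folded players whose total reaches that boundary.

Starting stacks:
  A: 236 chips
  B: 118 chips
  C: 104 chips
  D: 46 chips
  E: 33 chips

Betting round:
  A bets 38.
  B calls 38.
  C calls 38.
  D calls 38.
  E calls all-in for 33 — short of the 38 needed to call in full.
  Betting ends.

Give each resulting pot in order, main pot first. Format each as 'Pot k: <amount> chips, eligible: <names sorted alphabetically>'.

Contributions: A=38, B=38, C=38, D=38, E=33
Pot levels (distinct totals of non-folded players): 33, 38
Layer 1-33: 33 each from A, B, C, D, E = 33*5 = 165 chips; eligible A, B, C, D, E
Layer 34-38: 5 each from A, B, C, D = 5*4 = 20 chips; eligible A, B, C, D

Pot 1: 165 chips, eligible: A, B, C, D, E
Pot 2: 20 chips, eligible: A, B, C, D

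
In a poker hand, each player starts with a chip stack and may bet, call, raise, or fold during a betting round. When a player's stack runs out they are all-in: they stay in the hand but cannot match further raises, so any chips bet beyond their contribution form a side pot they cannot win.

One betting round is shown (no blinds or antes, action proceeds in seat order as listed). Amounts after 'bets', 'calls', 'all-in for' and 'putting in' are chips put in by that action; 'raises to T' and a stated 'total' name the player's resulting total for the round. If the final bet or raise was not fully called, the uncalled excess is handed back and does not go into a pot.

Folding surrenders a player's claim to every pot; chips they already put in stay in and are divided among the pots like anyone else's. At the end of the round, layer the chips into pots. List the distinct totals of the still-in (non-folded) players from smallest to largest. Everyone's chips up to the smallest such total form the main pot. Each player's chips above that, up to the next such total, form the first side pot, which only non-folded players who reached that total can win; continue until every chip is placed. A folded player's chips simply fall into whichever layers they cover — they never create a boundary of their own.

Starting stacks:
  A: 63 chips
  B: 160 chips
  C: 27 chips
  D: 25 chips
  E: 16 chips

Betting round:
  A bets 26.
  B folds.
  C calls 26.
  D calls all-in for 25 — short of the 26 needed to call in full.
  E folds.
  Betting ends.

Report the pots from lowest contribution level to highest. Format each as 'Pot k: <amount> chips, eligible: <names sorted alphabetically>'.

Contributions: A=26, C=26, D=25
Folded: B, E
Pot levels (distinct totals of non-folded players): 25, 26
Layer 1-25: 25 each from A, C, D = 25*3 = 75 chips; eligible A, C, D
Layer 26-26: 1 each from A, C = 1*2 = 2 chips; eligible A, C

Pot 1: 75 chips, eligible: A, C, D
Pot 2: 2 chips, eligible: A, C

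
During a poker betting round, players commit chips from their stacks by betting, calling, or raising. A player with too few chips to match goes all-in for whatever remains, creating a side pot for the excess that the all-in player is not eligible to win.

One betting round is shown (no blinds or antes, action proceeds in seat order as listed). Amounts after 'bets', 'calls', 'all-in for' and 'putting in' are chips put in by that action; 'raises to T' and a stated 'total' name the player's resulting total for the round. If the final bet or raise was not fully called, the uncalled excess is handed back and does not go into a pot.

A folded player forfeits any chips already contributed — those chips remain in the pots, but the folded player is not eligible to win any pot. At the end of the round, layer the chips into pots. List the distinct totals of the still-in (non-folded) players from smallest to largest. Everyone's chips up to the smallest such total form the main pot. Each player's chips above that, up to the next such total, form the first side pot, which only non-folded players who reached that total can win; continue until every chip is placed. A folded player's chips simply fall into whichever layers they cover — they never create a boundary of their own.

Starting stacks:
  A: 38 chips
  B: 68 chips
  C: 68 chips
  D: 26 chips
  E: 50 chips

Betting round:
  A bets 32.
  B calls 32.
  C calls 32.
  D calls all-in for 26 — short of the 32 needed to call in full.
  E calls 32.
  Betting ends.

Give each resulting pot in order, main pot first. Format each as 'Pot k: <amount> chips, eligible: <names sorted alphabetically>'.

Pot 1: 130 chips, eligible: A, B, C, D, E
Pot 2: 24 chips, eligible: A, B, C, E

Derivation:
Contributions: A=32, B=32, C=32, D=26, E=32
Pot levels (distinct totals of non-folded players): 26, 32
Layer 1-26: 26 each from A, B, C, D, E = 26*5 = 130 chips; eligible A, B, C, D, E
Layer 27-32: 6 each from A, B, C, E = 6*4 = 24 chips; eligible A, B, C, E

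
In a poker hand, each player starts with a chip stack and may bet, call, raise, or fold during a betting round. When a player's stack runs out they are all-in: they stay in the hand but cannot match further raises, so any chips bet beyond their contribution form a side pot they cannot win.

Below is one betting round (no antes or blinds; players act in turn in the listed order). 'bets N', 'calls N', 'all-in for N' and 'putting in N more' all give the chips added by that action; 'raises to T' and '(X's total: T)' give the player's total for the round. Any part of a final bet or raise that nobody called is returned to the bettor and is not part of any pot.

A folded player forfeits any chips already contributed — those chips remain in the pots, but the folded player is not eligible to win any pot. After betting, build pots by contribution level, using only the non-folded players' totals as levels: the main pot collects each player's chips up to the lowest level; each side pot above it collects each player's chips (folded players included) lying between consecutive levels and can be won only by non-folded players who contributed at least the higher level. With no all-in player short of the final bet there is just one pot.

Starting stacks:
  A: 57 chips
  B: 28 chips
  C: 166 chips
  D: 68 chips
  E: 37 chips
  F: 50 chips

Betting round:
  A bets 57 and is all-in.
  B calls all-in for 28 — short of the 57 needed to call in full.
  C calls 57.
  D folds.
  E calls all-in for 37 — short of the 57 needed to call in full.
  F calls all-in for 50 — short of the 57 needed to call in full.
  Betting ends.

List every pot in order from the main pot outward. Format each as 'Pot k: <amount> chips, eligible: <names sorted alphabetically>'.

Pot 1: 140 chips, eligible: A, B, C, E, F
Pot 2: 36 chips, eligible: A, C, E, F
Pot 3: 39 chips, eligible: A, C, F
Pot 4: 14 chips, eligible: A, C

Derivation:
Contributions: A=57, B=28, C=57, E=37, F=50
Folded: D
Pot levels (distinct totals of non-folded players): 28, 37, 50, 57
Layer 1-28: 28 each from A, B, C, E, F = 28*5 = 140 chips; eligible A, B, C, E, F
Layer 29-37: 9 each from A, C, E, F = 9*4 = 36 chips; eligible A, C, E, F
Layer 38-50: 13 each from A, C, F = 13*3 = 39 chips; eligible A, C, F
Layer 51-57: 7 each from A, C = 7*2 = 14 chips; eligible A, C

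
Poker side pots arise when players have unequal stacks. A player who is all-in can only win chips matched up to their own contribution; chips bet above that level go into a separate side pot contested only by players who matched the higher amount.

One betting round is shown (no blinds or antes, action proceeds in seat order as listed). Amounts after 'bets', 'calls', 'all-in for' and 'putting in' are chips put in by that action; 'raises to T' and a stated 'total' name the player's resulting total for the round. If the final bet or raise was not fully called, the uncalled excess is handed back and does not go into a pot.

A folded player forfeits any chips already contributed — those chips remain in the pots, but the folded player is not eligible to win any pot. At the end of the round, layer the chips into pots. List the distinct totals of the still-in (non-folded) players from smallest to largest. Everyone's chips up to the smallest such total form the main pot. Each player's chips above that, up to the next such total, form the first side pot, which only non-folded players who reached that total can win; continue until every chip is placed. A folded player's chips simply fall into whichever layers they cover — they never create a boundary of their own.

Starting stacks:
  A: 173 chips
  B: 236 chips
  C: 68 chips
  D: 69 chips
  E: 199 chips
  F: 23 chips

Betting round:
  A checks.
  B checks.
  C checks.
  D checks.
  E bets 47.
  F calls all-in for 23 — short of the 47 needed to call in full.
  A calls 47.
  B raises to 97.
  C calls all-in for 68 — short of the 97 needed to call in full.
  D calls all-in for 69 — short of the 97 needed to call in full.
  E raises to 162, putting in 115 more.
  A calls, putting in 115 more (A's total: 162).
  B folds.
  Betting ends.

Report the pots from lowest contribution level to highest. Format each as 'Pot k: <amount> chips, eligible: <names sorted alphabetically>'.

Pot 1: 138 chips, eligible: A, C, D, E, F
Pot 2: 225 chips, eligible: A, C, D, E
Pot 3: 4 chips, eligible: A, D, E
Pot 4: 214 chips, eligible: A, E

Derivation:
Contributions: A=162, B=97, C=68, D=69, E=162, F=23
Folded: B
Pot levels (distinct totals of non-folded players): 23, 68, 69, 162
Layer 1-23: 23 each from A, B, C, D, E, F = 23*6 = 138 chips; eligible A, C, D, E, F
Layer 24-68: 45 each from A, B, C, D, E = 45*5 = 225 chips; eligible A, C, D, E
Layer 69-69: 1 each from A, B, D, E = 1*4 = 4 chips; eligible A, D, E
Layer 70-162: A 93 + B 28 + E 93 = 214 chips; eligible A, E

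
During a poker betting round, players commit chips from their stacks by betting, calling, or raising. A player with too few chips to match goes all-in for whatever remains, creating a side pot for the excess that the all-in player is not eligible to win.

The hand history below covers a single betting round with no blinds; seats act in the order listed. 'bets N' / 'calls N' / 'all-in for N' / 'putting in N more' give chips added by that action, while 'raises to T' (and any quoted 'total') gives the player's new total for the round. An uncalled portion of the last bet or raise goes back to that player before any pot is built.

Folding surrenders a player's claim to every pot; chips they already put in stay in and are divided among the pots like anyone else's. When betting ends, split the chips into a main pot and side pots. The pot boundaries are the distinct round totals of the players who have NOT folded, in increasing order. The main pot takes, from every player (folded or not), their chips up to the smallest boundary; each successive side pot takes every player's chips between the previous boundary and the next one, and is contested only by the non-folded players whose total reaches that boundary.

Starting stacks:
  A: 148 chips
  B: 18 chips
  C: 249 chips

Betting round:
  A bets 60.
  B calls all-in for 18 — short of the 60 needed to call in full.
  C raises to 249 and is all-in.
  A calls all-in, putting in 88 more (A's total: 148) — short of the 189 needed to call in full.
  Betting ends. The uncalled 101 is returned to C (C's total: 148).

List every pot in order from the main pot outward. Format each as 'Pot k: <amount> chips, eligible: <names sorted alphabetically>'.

Pot 1: 54 chips, eligible: A, B, C
Pot 2: 260 chips, eligible: A, C

Derivation:
Contributions (after 101 returned to C): A=148, B=18, C=148
Pot levels (distinct totals of non-folded players): 18, 148
Layer 1-18: 18 each from A, B, C = 18*3 = 54 chips; eligible A, B, C
Layer 19-148: 130 each from A, C = 130*2 = 260 chips; eligible A, C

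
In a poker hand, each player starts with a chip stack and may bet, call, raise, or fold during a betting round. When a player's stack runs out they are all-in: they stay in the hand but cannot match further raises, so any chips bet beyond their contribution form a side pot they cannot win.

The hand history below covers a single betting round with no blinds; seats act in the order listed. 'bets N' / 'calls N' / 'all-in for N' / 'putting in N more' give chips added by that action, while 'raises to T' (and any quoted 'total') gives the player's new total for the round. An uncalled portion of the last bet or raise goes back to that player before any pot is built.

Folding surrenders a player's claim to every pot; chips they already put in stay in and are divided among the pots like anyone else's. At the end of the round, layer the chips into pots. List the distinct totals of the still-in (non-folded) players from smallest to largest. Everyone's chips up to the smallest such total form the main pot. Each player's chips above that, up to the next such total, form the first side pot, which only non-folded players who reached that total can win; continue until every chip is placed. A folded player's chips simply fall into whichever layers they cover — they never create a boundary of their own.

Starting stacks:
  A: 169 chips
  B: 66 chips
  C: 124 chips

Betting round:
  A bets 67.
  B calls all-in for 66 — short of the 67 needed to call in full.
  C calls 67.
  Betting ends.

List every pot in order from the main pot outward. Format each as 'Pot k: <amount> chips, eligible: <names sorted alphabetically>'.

Contributions: A=67, B=66, C=67
Pot levels (distinct totals of non-folded players): 66, 67
Layer 1-66: 66 each from A, B, C = 66*3 = 198 chips; eligible A, B, C
Layer 67-67: 1 each from A, C = 1*2 = 2 chips; eligible A, C

Pot 1: 198 chips, eligible: A, B, C
Pot 2: 2 chips, eligible: A, C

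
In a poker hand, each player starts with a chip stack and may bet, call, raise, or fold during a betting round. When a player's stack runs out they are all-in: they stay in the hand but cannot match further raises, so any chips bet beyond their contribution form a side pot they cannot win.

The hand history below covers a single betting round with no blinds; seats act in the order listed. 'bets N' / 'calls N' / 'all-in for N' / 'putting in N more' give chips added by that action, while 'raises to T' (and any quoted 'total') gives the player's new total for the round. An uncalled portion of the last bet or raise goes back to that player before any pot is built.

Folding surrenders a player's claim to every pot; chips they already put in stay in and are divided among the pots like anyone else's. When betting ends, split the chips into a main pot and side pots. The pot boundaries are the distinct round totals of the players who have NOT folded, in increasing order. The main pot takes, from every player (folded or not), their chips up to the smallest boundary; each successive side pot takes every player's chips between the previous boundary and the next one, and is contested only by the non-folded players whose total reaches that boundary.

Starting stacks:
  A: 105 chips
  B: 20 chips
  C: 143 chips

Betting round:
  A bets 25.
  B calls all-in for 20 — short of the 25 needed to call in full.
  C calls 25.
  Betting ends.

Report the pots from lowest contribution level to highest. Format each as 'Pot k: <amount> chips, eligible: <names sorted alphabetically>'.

Pot 1: 60 chips, eligible: A, B, C
Pot 2: 10 chips, eligible: A, C

Derivation:
Contributions: A=25, B=20, C=25
Pot levels (distinct totals of non-folded players): 20, 25
Layer 1-20: 20 each from A, B, C = 20*3 = 60 chips; eligible A, B, C
Layer 21-25: 5 each from A, C = 5*2 = 10 chips; eligible A, C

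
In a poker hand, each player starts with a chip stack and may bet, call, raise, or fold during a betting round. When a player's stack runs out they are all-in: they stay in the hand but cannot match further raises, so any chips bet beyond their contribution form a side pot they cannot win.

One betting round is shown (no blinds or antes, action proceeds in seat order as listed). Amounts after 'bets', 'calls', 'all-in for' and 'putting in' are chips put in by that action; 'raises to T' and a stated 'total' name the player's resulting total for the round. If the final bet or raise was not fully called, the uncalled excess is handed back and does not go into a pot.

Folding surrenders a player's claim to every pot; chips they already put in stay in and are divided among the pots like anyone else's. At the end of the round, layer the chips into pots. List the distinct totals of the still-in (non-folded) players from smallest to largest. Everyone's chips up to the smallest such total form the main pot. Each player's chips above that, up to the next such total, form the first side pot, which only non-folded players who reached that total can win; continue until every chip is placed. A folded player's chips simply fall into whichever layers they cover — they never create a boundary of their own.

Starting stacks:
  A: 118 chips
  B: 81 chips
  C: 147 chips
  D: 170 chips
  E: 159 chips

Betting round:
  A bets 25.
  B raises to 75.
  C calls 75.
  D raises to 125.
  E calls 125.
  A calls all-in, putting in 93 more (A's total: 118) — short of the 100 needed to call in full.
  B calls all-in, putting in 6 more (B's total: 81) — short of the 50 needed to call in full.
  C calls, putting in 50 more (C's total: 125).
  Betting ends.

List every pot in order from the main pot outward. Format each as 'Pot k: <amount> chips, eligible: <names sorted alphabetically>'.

Pot 1: 405 chips, eligible: A, B, C, D, E
Pot 2: 148 chips, eligible: A, C, D, E
Pot 3: 21 chips, eligible: C, D, E

Derivation:
Contributions: A=118, B=81, C=125, D=125, E=125
Pot levels (distinct totals of non-folded players): 81, 118, 125
Layer 1-81: 81 each from A, B, C, D, E = 81*5 = 405 chips; eligible A, B, C, D, E
Layer 82-118: 37 each from A, C, D, E = 37*4 = 148 chips; eligible A, C, D, E
Layer 119-125: 7 each from C, D, E = 7*3 = 21 chips; eligible C, D, E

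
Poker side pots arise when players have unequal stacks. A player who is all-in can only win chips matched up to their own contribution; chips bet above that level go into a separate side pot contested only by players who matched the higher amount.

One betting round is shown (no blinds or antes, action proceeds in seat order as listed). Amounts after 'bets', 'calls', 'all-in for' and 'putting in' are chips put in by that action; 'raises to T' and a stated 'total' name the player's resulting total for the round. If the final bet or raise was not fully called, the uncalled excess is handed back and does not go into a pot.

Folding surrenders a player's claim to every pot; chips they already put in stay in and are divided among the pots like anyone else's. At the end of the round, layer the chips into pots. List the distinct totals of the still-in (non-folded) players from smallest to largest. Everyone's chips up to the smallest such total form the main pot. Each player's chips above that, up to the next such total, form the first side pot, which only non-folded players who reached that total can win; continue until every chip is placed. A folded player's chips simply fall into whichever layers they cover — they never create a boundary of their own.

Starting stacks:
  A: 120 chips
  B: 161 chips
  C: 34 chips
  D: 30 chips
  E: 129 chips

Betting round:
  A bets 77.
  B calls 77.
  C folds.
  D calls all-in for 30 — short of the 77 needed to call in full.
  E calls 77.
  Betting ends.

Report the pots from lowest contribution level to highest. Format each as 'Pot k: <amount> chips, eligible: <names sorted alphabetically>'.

Pot 1: 120 chips, eligible: A, B, D, E
Pot 2: 141 chips, eligible: A, B, E

Derivation:
Contributions: A=77, B=77, D=30, E=77
Folded: C
Pot levels (distinct totals of non-folded players): 30, 77
Layer 1-30: 30 each from A, B, D, E = 30*4 = 120 chips; eligible A, B, D, E
Layer 31-77: 47 each from A, B, E = 47*3 = 141 chips; eligible A, B, E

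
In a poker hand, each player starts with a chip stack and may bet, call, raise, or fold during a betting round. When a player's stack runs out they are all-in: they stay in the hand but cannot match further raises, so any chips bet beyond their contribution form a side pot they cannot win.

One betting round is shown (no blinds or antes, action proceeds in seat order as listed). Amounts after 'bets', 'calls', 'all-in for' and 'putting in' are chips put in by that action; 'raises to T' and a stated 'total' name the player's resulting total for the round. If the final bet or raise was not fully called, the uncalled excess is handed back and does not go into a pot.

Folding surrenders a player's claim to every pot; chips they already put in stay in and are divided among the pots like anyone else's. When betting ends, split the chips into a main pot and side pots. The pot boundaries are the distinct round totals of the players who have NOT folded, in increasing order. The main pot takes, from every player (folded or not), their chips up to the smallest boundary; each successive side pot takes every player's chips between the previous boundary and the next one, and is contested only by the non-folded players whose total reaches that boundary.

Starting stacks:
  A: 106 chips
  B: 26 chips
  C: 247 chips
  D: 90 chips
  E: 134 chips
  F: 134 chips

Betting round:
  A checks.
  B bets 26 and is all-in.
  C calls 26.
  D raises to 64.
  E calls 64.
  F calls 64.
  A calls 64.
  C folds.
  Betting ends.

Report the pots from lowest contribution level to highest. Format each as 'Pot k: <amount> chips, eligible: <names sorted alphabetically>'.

Contributions: A=64, B=26, C=26, D=64, E=64, F=64
Folded: C
Pot levels (distinct totals of non-folded players): 26, 64
Layer 1-26: 26 each from A, B, C, D, E, F = 26*6 = 156 chips; eligible A, B, D, E, F
Layer 27-64: 38 each from A, D, E, F = 38*4 = 152 chips; eligible A, D, E, F

Pot 1: 156 chips, eligible: A, B, D, E, F
Pot 2: 152 chips, eligible: A, D, E, F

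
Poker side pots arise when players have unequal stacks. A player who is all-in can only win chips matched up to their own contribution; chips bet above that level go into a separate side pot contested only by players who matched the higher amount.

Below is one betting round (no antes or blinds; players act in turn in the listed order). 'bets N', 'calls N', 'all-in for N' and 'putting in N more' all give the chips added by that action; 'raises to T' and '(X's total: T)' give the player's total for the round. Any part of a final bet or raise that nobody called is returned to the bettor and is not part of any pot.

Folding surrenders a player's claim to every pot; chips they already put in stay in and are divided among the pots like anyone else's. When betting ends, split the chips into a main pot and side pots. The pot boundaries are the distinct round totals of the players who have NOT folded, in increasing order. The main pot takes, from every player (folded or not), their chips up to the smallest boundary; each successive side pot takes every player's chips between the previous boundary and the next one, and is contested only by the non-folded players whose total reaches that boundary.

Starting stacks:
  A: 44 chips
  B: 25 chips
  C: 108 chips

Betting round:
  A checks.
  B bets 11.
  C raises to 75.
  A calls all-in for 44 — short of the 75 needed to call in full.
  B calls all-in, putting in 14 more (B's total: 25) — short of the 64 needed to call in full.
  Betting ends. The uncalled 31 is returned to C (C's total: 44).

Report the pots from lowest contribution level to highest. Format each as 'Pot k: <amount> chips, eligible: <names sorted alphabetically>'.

Pot 1: 75 chips, eligible: A, B, C
Pot 2: 38 chips, eligible: A, C

Derivation:
Contributions (after 31 returned to C): A=44, B=25, C=44
Pot levels (distinct totals of non-folded players): 25, 44
Layer 1-25: 25 each from A, B, C = 25*3 = 75 chips; eligible A, B, C
Layer 26-44: 19 each from A, C = 19*2 = 38 chips; eligible A, C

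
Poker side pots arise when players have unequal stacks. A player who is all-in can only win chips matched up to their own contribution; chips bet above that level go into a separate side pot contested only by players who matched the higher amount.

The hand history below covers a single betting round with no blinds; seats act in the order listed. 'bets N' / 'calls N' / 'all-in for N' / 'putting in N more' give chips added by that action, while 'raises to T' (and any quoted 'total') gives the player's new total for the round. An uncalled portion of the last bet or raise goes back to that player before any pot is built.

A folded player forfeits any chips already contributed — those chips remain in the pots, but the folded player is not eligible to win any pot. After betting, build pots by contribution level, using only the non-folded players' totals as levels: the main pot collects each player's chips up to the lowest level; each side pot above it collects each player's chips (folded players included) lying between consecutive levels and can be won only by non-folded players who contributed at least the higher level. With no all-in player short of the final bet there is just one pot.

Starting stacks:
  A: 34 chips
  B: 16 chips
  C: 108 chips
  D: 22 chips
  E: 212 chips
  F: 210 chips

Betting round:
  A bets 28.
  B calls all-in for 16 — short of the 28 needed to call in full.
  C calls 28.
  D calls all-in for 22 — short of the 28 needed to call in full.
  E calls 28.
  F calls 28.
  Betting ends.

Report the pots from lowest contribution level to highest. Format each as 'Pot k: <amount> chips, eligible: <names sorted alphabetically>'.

Pot 1: 96 chips, eligible: A, B, C, D, E, F
Pot 2: 30 chips, eligible: A, C, D, E, F
Pot 3: 24 chips, eligible: A, C, E, F

Derivation:
Contributions: A=28, B=16, C=28, D=22, E=28, F=28
Pot levels (distinct totals of non-folded players): 16, 22, 28
Layer 1-16: 16 each from A, B, C, D, E, F = 16*6 = 96 chips; eligible A, B, C, D, E, F
Layer 17-22: 6 each from A, C, D, E, F = 6*5 = 30 chips; eligible A, C, D, E, F
Layer 23-28: 6 each from A, C, E, F = 6*4 = 24 chips; eligible A, C, E, F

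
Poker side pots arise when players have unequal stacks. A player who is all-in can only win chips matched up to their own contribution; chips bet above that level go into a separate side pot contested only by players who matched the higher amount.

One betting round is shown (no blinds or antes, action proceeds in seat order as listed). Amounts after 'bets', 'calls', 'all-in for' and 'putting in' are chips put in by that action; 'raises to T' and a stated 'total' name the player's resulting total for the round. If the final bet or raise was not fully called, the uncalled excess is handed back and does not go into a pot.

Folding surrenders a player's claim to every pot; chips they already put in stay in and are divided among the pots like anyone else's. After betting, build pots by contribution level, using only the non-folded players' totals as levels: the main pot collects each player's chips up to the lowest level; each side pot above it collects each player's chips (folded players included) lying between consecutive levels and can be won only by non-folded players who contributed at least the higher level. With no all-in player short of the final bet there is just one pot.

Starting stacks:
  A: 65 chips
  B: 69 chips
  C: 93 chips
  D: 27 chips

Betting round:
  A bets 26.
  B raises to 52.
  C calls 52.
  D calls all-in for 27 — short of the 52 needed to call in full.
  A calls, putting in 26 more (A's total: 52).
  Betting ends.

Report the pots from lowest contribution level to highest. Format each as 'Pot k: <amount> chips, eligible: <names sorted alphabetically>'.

Contributions: A=52, B=52, C=52, D=27
Pot levels (distinct totals of non-folded players): 27, 52
Layer 1-27: 27 each from A, B, C, D = 27*4 = 108 chips; eligible A, B, C, D
Layer 28-52: 25 each from A, B, C = 25*3 = 75 chips; eligible A, B, C

Pot 1: 108 chips, eligible: A, B, C, D
Pot 2: 75 chips, eligible: A, B, C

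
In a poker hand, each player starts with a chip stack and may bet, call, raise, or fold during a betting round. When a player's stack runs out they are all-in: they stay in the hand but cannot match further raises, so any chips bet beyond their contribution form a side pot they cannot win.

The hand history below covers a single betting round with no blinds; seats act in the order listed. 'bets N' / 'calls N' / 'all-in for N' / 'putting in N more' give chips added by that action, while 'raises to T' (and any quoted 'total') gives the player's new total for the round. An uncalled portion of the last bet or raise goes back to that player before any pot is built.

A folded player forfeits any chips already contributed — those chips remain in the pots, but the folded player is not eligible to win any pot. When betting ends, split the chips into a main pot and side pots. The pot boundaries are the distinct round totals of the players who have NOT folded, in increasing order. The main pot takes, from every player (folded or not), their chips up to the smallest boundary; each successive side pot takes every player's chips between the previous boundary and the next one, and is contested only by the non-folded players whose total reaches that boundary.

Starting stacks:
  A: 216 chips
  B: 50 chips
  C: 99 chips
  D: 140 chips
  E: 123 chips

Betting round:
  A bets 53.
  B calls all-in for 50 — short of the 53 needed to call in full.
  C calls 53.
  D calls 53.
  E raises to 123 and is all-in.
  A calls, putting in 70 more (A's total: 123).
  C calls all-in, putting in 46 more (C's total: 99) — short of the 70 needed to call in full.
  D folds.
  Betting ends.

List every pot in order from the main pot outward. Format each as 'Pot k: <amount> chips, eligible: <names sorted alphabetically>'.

Contributions: A=123, B=50, C=99, D=53, E=123
Folded: D
Pot levels (distinct totals of non-folded players): 50, 99, 123
Layer 1-50: 50 each from A, B, C, D, E = 50*5 = 250 chips; eligible A, B, C, E
Layer 51-99: A 49 + C 49 + D 3 + E 49 = 150 chips; eligible A, C, E
Layer 100-123: 24 each from A, E = 24*2 = 48 chips; eligible A, E

Pot 1: 250 chips, eligible: A, B, C, E
Pot 2: 150 chips, eligible: A, C, E
Pot 3: 48 chips, eligible: A, E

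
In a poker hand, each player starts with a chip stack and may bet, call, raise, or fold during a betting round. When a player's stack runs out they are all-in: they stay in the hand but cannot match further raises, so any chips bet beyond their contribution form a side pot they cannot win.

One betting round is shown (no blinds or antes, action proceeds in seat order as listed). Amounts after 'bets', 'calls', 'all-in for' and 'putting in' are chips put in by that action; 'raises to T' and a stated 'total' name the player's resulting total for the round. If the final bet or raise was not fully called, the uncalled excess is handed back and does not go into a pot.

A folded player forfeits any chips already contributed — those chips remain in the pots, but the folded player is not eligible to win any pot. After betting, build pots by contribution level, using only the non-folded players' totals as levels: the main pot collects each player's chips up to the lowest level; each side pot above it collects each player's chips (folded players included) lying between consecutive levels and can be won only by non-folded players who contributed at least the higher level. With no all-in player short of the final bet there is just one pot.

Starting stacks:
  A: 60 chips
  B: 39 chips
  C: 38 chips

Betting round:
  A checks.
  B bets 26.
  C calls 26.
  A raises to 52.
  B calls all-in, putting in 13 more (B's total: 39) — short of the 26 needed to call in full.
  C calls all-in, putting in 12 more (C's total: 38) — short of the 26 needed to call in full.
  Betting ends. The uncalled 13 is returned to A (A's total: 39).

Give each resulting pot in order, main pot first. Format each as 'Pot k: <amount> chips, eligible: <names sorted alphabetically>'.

Pot 1: 114 chips, eligible: A, B, C
Pot 2: 2 chips, eligible: A, B

Derivation:
Contributions (after 13 returned to A): A=39, B=39, C=38
Pot levels (distinct totals of non-folded players): 38, 39
Layer 1-38: 38 each from A, B, C = 38*3 = 114 chips; eligible A, B, C
Layer 39-39: 1 each from A, B = 1*2 = 2 chips; eligible A, B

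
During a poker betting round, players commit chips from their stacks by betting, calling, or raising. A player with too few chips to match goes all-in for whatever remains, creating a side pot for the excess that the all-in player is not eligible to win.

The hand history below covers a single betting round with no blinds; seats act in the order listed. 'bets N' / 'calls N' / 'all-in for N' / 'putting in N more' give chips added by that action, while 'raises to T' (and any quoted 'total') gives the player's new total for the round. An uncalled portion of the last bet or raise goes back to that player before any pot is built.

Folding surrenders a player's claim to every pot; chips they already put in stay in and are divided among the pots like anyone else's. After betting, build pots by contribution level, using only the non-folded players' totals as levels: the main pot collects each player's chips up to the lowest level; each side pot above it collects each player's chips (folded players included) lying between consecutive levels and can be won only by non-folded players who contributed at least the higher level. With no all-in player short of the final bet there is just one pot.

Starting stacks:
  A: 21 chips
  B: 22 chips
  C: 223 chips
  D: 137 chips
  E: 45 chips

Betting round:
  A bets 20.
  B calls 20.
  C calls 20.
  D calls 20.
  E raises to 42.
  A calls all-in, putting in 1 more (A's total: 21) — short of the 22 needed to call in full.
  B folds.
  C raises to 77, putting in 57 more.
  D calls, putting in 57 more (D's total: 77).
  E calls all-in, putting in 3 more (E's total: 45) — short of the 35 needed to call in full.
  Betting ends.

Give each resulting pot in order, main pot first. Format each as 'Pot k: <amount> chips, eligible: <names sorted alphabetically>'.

Pot 1: 104 chips, eligible: A, C, D, E
Pot 2: 72 chips, eligible: C, D, E
Pot 3: 64 chips, eligible: C, D

Derivation:
Contributions: A=21, B=20, C=77, D=77, E=45
Folded: B
Pot levels (distinct totals of non-folded players): 21, 45, 77
Layer 1-21: A 21 + B 20 + C 21 + D 21 + E 21 = 104 chips; eligible A, C, D, E
Layer 22-45: 24 each from C, D, E = 24*3 = 72 chips; eligible C, D, E
Layer 46-77: 32 each from C, D = 32*2 = 64 chips; eligible C, D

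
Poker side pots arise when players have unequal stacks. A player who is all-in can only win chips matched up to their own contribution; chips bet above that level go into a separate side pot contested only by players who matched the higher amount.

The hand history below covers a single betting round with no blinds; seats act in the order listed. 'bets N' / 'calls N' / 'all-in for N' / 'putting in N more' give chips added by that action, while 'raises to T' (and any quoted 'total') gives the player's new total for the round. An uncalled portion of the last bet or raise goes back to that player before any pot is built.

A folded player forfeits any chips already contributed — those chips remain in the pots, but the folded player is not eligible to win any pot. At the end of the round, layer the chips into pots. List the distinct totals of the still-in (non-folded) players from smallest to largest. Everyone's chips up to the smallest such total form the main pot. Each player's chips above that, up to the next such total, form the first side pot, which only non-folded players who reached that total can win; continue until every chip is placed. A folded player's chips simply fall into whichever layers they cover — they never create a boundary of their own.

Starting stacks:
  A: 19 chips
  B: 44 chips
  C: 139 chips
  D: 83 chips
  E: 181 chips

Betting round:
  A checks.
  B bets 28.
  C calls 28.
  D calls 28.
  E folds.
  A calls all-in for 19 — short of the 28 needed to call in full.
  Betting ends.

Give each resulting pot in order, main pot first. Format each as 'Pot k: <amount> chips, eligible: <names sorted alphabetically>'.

Contributions: A=19, B=28, C=28, D=28
Folded: E
Pot levels (distinct totals of non-folded players): 19, 28
Layer 1-19: 19 each from A, B, C, D = 19*4 = 76 chips; eligible A, B, C, D
Layer 20-28: 9 each from B, C, D = 9*3 = 27 chips; eligible B, C, D

Pot 1: 76 chips, eligible: A, B, C, D
Pot 2: 27 chips, eligible: B, C, D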